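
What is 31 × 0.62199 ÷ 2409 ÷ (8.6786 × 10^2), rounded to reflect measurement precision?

9.2 × 10^-6

31 × 0.62199 ÷ 2409 ÷ (8.6786 × 10^2) = 0.00000922271151561…
Multiplication/division keeps the fewest significant figures: 31 → 2 s.f., 0.62199 → 5 s.f., 2409 → 4 s.f., 8.6786 × 10^2 → 5 s.f.; limit is 2.
Rounded to 2 significant figures: 9.2 × 10^-6.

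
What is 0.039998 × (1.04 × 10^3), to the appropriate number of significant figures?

41.6

0.039998 × (1.04 × 10^3) = 41.59792
Multiplication/division keeps the fewest significant figures: 0.039998 → 5 s.f., 1.04 × 10^3 → 3 s.f.; limit is 3.
Rounded to 3 significant figures: 41.6.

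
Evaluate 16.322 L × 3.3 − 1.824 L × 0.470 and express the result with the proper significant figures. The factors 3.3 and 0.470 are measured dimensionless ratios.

16.322 × 3.3 = 53.8626 → 54 L (2 s.f., last digit at the 10^0 place).
1.824 × 0.470 = 0.85728 → 0.857 L (3 s.f., last digit at the 10^-3 place).
Difference: 53.00532 L; keep the coarser place, 10^0.
Result: 53 L.

53 L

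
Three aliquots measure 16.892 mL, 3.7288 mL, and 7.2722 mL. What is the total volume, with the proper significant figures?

27.893 mL

16.892 mL + 3.7288 mL + 7.2722 mL = 27.8930 mL.
Addition/subtraction keeps the fewest decimal places: 16.892 → 3 decimal places, 3.7288 → 4 decimal places, 7.2722 → 4 decimal places; limit is 3.
Rounded to 3 decimal places: 27.893 mL.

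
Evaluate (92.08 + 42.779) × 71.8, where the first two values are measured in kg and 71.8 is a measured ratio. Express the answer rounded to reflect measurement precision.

92.08 kg + 42.779 kg = 134.859 kg; the sum is limited to 2 decimal places (5 s.f.).
Carrying full precision, 134.859 × 71.8 = 9682.8762 kg; 71.8 has 3 s.f., so the result keeps min(5, 3) = 3 s.f.
Rounded to 3 significant figures: 9.68 × 10³ kg.

9.68 × 10³ kg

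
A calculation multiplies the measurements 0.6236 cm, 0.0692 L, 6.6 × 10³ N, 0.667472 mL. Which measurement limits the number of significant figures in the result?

6.6 × 10³ N

0.6236 cm → 4 s.f.; 0.0692 L → 3 s.f.; 6.6 × 10³ N → 2 s.f.; 0.667472 mL → 6 s.f.
The fewest is 2 significant figures, from 6.6 × 10³ N.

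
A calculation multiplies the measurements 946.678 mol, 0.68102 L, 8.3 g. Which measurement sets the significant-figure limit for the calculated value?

946.678 mol → 6 s.f.; 0.68102 L → 5 s.f.; 8.3 g → 2 s.f.
The fewest is 2 significant figures, from 8.3 g.

8.3 g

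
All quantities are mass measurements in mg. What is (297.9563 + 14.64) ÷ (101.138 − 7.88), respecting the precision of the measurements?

297.9563 + 14.64 = 312.5963, limited to 2 d.p. → 5 s.f.; 101.138 − 7.88 = 93.258, limited to 2 d.p. → 4 s.f.
Carrying full precision, 312.5963 ÷ 93.258 = 3.3519515752…; keep min(5, 4) = 4 s.f.
Rounded to 4 significant figures: 3.352.

3.352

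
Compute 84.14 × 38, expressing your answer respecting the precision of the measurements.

3.2 × 10^3

84.14 × 38 = 3197.32
Multiplication/division keeps the fewest significant figures: 84.14 → 4 s.f., 38 → 2 s.f.; limit is 2.
Rounded to 2 significant figures: 3.2 × 10^3.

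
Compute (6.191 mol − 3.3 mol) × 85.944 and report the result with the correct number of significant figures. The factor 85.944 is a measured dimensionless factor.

2.5 × 10^2 mol

6.191 mol − 3.3 mol = 2.891 mol; the difference is limited to 1 decimal place (2 s.f.).
Carrying full precision, 2.891 × 85.944 = 248.464104 mol; 85.944 has 5 s.f., so the result keeps min(2, 5) = 2 s.f.
Rounded to 2 significant figures: 2.5 × 10^2 mol.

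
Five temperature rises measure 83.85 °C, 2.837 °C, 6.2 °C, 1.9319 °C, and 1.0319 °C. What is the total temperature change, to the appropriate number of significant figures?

95.9 °C

83.85 °C + 2.837 °C + 6.2 °C + 1.9319 °C + 1.0319 °C = 95.8508 °C.
Addition/subtraction keeps the fewest decimal places: 83.85 → 2 decimal places, 2.837 → 3 decimal places, 6.2 → 1 decimal place, 1.9319 → 4 decimal places, 1.0319 → 4 decimal places; limit is 1.
Rounded to 1 decimal place: 95.9 °C.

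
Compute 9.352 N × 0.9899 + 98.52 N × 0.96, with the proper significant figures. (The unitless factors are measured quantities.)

104 N

9.352 × 0.9899 = 9.2575448 → 9.258 N (4 s.f., last digit at the 10^-3 place).
98.52 × 0.96 = 94.5792 → 95 N (2 s.f., last digit at the 10^0 place).
Sum: 103.8367448 N; keep the coarser place, 10^0.
Result: 104 N.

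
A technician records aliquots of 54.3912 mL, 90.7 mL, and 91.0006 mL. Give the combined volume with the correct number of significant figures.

236.1 mL

54.3912 mL + 90.7 mL + 91.0006 mL = 236.0918 mL.
Addition/subtraction keeps the fewest decimal places: 54.3912 → 4 decimal places, 90.7 → 1 decimal place, 91.0006 → 4 decimal places; limit is 1.
Rounded to 1 decimal place: 236.1 mL.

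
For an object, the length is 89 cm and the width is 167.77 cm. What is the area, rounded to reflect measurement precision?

1.5 × 10^4 cm²

area = 89 cm × 167.77 cm = 14931.53 cm².
89 has 2 significant figures; 167.77 has 5.
Division/multiplication keeps the fewest: 2 significant figures.
Rounded: 1.5 × 10^4 cm².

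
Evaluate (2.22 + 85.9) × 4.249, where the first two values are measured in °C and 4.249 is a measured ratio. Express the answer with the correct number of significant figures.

3.74 × 10² °C

2.22 °C + 85.9 °C = 88.12 °C; the sum is limited to 1 decimal place (3 s.f.).
Carrying full precision, 88.12 × 4.249 = 374.42188 °C; 4.249 has 4 s.f., so the result keeps min(3, 4) = 3 s.f.
Rounded to 3 significant figures: 3.74 × 10² °C.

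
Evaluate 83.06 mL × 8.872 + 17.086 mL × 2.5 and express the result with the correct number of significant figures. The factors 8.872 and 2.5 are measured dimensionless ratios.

83.06 × 8.872 = 736.90832 → 736.9 mL (4 s.f., last digit at the 10^-1 place).
17.086 × 2.5 = 42.715 → 43 mL (2 s.f., last digit at the 10^0 place).
Sum: 779.62332 mL; keep the coarser place, 10^0.
Result: 780. mL.

780. mL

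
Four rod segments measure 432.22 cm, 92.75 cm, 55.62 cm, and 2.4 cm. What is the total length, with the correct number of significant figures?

432.22 cm + 92.75 cm + 55.62 cm + 2.4 cm = 582.99 cm.
Addition/subtraction keeps the fewest decimal places: 432.22 → 2 decimal places, 92.75 → 2 decimal places, 55.62 → 2 decimal places, 2.4 → 1 decimal place; limit is 1.
Rounded to 1 decimal place: 583.0 cm.

583.0 cm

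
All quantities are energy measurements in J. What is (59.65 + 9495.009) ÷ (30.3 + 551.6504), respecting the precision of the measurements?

16.42

59.65 + 9495.009 = 9554.659, limited to 2 d.p. → 6 s.f.; 30.3 + 551.6504 = 581.9504, limited to 1 d.p. → 4 s.f.
Carrying full precision, 9554.659 ÷ 581.9504 = 16.4183390887…; keep min(6, 4) = 4 s.f.
Rounded to 4 significant figures: 16.42.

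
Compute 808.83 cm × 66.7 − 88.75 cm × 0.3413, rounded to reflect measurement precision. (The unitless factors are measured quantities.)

808.83 × 66.7 = 53948.961 → 5.39 × 10⁴ cm (3 s.f., last digit at the 10^2 place).
88.75 × 0.3413 = 30.290375 → 30.29 cm (4 s.f., last digit at the 10^-2 place).
Difference: 53918.670625 cm; keep the coarser place, 10^2.
Result: 5.39 × 10⁴ cm.

5.39 × 10⁴ cm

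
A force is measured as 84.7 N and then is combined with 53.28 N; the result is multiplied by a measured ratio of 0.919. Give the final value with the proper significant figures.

84.7 N + 53.28 N = 137.98 N; the sum is limited to 1 decimal place (4 s.f.).
Carrying full precision, 137.98 × 0.919 = 126.80362 N; 0.919 has 3 s.f., so the result keeps min(4, 3) = 3 s.f.
Rounded to 3 significant figures: 127 N.

127 N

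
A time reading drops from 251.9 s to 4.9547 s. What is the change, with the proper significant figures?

246.9 s

251.9 s − 4.9547 s = 246.9453 s.
Addition/subtraction keeps the fewest decimal places: 251.9 → 1 decimal place, 4.9547 → 4 decimal places; limit is 1.
Rounded to 1 decimal place: 246.9 s.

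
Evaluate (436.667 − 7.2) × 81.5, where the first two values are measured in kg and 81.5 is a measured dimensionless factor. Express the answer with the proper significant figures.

3.50 × 10⁴ kg

436.667 kg − 7.2 kg = 429.467 kg; the difference is limited to 1 decimal place (4 s.f.).
Carrying full precision, 429.467 × 81.5 = 35001.5605 kg; 81.5 has 3 s.f., so the result keeps min(4, 3) = 3 s.f.
Rounded to 3 significant figures: 3.50 × 10⁴ kg.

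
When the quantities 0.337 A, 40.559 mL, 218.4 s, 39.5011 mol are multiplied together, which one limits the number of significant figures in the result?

0.337 A

0.337 A → 3 s.f.; 40.559 mL → 5 s.f.; 218.4 s → 4 s.f.; 39.5011 mol → 6 s.f.
The fewest is 3 significant figures, from 0.337 A.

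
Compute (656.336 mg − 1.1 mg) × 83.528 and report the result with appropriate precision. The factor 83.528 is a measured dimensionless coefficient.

656.336 mg − 1.1 mg = 655.236 mg; the difference is limited to 1 decimal place (4 s.f.).
Carrying full precision, 655.236 × 83.528 = 54730.552608 mg; 83.528 has 5 s.f., so the result keeps min(4, 5) = 4 s.f.
Rounded to 4 significant figures: 5.473 × 10⁴ mg.

5.473 × 10⁴ mg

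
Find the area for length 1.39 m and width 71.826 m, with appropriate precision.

99.8 m²

area = 1.39 m × 71.826 m = 99.83814 m².
1.39 has 3 significant figures; 71.826 has 5.
Division/multiplication keeps the fewest: 3 significant figures.
Rounded: 99.8 m².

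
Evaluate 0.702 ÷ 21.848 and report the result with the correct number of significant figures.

0.702 ÷ 21.848 = 0.0321310875137…
Multiplication/division keeps the fewest significant figures: 0.702 → 3 s.f., 21.848 → 5 s.f.; limit is 3.
Rounded to 3 significant figures: 0.0321.

0.0321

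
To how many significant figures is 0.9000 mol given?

0.9000: leading zeros are not significant; trailing zeros after a decimal point are significant.

4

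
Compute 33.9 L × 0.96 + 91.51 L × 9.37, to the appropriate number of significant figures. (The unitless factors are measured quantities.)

8.90 × 10² L

33.9 × 0.96 = 32.544 → 33 L (2 s.f., last digit at the 10^0 place).
91.51 × 9.37 = 857.4487 → 857 L (3 s.f., last digit at the 10^0 place).
Sum: 889.9927 L; keep the coarser place, 10^0.
Result: 8.90 × 10² L.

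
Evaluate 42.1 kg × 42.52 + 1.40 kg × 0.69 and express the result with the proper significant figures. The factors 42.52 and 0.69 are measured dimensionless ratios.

1.79 × 10³ kg

42.1 × 42.52 = 1790.092 → 1.79 × 10³ kg (3 s.f., last digit at the 10^1 place).
1.40 × 0.69 = 0.966 → 0.97 kg (2 s.f., last digit at the 10^-2 place).
Sum: 1791.058 kg; keep the coarser place, 10^1.
Result: 1.79 × 10³ kg.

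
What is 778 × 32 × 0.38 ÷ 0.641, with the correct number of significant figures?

778 × 32 × 0.38 ÷ 0.641 = 14758.9391576…
Multiplication/division keeps the fewest significant figures: 778 → 3 s.f., 32 → 2 s.f., 0.38 → 2 s.f., 0.641 → 3 s.f.; limit is 2.
Rounded to 2 significant figures: 1.5 × 10⁴.

1.5 × 10⁴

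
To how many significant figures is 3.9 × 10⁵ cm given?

2

3.9 × 10⁵: in scientific notation every digit of the coefficient is significant.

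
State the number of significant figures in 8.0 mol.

2

8.0: trailing zeros after a decimal point are significant.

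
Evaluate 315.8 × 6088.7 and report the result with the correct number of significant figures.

1.923 × 10⁶

315.8 × 6088.7 = 1922811.46
Multiplication/division keeps the fewest significant figures: 315.8 → 4 s.f., 6088.7 → 5 s.f.; limit is 4.
Rounded to 4 significant figures: 1.923 × 10⁶.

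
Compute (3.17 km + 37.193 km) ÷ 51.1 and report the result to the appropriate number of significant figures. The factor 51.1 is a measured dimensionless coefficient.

0.790 km

3.17 km + 37.193 km = 40.363 km; the sum is limited to 2 decimal places (4 s.f.).
Carrying full precision, 40.363 ÷ 51.1 = 0.78988258317… km; 51.1 has 3 s.f., so the result keeps min(4, 3) = 3 s.f.
Rounded to 3 significant figures: 0.790 km.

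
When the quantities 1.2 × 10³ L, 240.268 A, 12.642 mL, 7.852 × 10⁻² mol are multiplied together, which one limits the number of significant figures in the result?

1.2 × 10³ L

1.2 × 10³ L → 2 s.f.; 240.268 A → 6 s.f.; 12.642 mL → 5 s.f.; 7.852 × 10⁻² mol → 4 s.f.
The fewest is 2 significant figures, from 1.2 × 10³ L.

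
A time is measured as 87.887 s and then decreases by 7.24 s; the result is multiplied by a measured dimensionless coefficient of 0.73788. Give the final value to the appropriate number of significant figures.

87.887 s − 7.24 s = 80.647 s; the difference is limited to 2 decimal places (4 s.f.).
Carrying full precision, 80.647 × 0.73788 = 59.50780836 s; 0.73788 has 5 s.f., so the result keeps min(4, 5) = 4 s.f.
Rounded to 4 significant figures: 59.51 s.

59.51 s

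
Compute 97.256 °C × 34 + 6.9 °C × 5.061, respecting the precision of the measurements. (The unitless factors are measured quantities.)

97.256 × 34 = 3306.704 → 3.3 × 10^3 °C (2 s.f., last digit at the 10^2 place).
6.9 × 5.061 = 34.9209 → 35 °C (2 s.f., last digit at the 10^0 place).
Sum: 3341.6249 °C; keep the coarser place, 10^2.
Result: 3.3 × 10^3 °C.

3.3 × 10^3 °C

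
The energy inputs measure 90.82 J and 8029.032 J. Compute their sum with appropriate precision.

8119.85 J

90.82 J + 8029.032 J = 8119.852 J.
Addition/subtraction keeps the fewest decimal places: 90.82 → 2 decimal places, 8029.032 → 3 decimal places; limit is 2.
Rounded to 2 decimal places: 8119.85 J.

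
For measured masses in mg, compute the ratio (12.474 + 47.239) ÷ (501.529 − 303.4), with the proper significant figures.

0.3014

12.474 + 47.239 = 59.713, limited to 3 d.p. → 5 s.f.; 501.529 − 303.4 = 198.129, limited to 1 d.p. → 4 s.f.
Carrying full precision, 59.713 ÷ 198.129 = 0.301384451544…; keep min(5, 4) = 4 s.f.
Rounded to 4 significant figures: 0.3014.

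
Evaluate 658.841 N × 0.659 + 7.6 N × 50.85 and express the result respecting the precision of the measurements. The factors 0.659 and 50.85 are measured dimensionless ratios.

658.841 × 0.659 = 434.176219 → 4.34 × 10² N (3 s.f., last digit at the 10^0 place).
7.6 × 50.85 = 386.46 → 3.9 × 10² N (2 s.f., last digit at the 10^1 place).
Sum: 820.636219 N; keep the coarser place, 10^1.
Result: 8.2 × 10² N.

8.2 × 10² N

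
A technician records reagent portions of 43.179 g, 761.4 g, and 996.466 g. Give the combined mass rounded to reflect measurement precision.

1.8010 × 10^3 g

43.179 g + 761.4 g + 996.466 g = 1801.045 g.
Addition/subtraction keeps the fewest decimal places: 43.179 → 3 decimal places, 761.4 → 1 decimal place, 996.466 → 3 decimal places; limit is 1.
Rounded to 1 decimal place: 1.8010 × 10^3 g.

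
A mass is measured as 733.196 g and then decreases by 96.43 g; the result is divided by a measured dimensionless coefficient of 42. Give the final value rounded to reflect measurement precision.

15 g

733.196 g − 96.43 g = 636.766 g; the difference is limited to 2 decimal places (5 s.f.).
Carrying full precision, 636.766 ÷ 42 = 15.1610952381… g; 42 has 2 s.f., so the result keeps min(5, 2) = 2 s.f.
Rounded to 2 significant figures: 15 g.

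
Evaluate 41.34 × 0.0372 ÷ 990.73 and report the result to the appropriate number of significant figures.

0.00155

41.34 × 0.0372 ÷ 990.73 = 0.00155223723921…
Multiplication/division keeps the fewest significant figures: 41.34 → 4 s.f., 0.0372 → 3 s.f., 990.73 → 5 s.f.; limit is 3.
Rounded to 3 significant figures: 0.00155.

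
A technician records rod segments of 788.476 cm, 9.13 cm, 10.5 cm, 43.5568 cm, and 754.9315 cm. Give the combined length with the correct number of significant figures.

1606.6 cm

788.476 cm + 9.13 cm + 10.5 cm + 43.5568 cm + 754.9315 cm = 1606.5943 cm.
Addition/subtraction keeps the fewest decimal places: 788.476 → 3 decimal places, 9.13 → 2 decimal places, 10.5 → 1 decimal place, 43.5568 → 4 decimal places, 754.9315 → 4 decimal places; limit is 1.
Rounded to 1 decimal place: 1606.6 cm.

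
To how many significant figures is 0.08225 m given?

4

0.08225: leading zeros are not significant.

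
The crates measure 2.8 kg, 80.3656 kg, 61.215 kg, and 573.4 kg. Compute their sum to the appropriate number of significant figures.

7.178 × 10² kg

2.8 kg + 80.3656 kg + 61.215 kg + 573.4 kg = 717.7806 kg.
Addition/subtraction keeps the fewest decimal places: 2.8 → 1 decimal place, 80.3656 → 4 decimal places, 61.215 → 3 decimal places, 573.4 → 1 decimal place; limit is 1.
Rounded to 1 decimal place: 7.178 × 10² kg.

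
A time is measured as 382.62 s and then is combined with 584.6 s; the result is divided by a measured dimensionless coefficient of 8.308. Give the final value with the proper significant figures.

382.62 s + 584.6 s = 967.22 s; the sum is limited to 1 decimal place (4 s.f.).
Carrying full precision, 967.22 ÷ 8.308 = 116.420317766… s; 8.308 has 4 s.f., so the result keeps min(4, 4) = 4 s.f.
Rounded to 4 significant figures: 116.4 s.

116.4 s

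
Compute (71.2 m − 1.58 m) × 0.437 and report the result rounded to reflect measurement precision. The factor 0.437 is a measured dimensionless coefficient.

30.4 m

71.2 m − 1.58 m = 69.62 m; the difference is limited to 1 decimal place (3 s.f.).
Carrying full precision, 69.62 × 0.437 = 30.42394 m; 0.437 has 3 s.f., so the result keeps min(3, 3) = 3 s.f.
Rounded to 3 significant figures: 30.4 m.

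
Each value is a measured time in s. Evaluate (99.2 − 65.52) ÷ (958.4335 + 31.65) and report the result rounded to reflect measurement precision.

0.0340

99.2 − 65.52 = 33.68, limited to 1 d.p. → 3 s.f.; 958.4335 + 31.65 = 990.0835, limited to 2 d.p. → 5 s.f.
Carrying full precision, 33.68 ÷ 990.0835 = 0.0340173328815…; keep min(3, 5) = 3 s.f.
Rounded to 3 significant figures: 0.0340.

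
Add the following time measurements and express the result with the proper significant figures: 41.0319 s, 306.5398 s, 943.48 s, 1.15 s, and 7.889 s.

41.0319 s + 306.5398 s + 943.48 s + 1.15 s + 7.889 s = 1300.0907 s.
Addition/subtraction keeps the fewest decimal places: 41.0319 → 4 decimal places, 306.5398 → 4 decimal places, 943.48 → 2 decimal places, 1.15 → 2 decimal places, 7.889 → 3 decimal places; limit is 2.
Rounded to 2 decimal places: 1.30009 × 10³ s.

1.30009 × 10³ s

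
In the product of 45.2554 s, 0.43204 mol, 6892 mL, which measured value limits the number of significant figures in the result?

6892 mL

45.2554 s → 6 s.f.; 0.43204 mol → 5 s.f.; 6892 mL → 4 s.f.
The fewest is 4 significant figures, from 6892 mL.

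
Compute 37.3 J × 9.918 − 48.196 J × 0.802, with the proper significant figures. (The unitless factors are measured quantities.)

331 J

37.3 × 9.918 = 369.9414 → 370. J (3 s.f., last digit at the 10^0 place).
48.196 × 0.802 = 38.653192 → 38.7 J (3 s.f., last digit at the 10^-1 place).
Difference: 331.288208 J; keep the coarser place, 10^0.
Result: 331 J.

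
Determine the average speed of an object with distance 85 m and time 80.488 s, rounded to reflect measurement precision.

average speed = 85 m ÷ 80.488 s = 1.05605804592… m/s.
85 has 2 significant figures; 80.488 has 5.
Division/multiplication keeps the fewest: 2 significant figures.
Rounded: 1.1 m/s.

1.1 m/s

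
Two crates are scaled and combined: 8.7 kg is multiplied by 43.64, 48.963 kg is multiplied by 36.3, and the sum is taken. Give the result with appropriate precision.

8.7 × 43.64 = 379.668 → 3.8 × 10^2 kg (2 s.f., last digit at the 10^1 place).
48.963 × 36.3 = 1777.3569 → 1.78 × 10^3 kg (3 s.f., last digit at the 10^1 place).
Sum: 2157.0249 kg; keep the coarser place, 10^1.
Result: 2.16 × 10^3 kg.

2.16 × 10^3 kg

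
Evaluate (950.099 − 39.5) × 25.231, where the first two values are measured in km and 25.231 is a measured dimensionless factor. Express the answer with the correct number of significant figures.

2.298 × 10⁴ km

950.099 km − 39.5 km = 910.599 km; the difference is limited to 1 decimal place (4 s.f.).
Carrying full precision, 910.599 × 25.231 = 22975.323369 km; 25.231 has 5 s.f., so the result keeps min(4, 5) = 4 s.f.
Rounded to 4 significant figures: 2.298 × 10⁴ km.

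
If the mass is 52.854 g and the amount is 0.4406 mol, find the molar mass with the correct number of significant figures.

1.200 × 10² g/mol

molar mass = 52.854 g ÷ 0.4406 mol = 119.959146618… g/mol.
52.854 has 5 significant figures; 0.4406 has 4.
Division/multiplication keeps the fewest: 4 significant figures.
Rounded: 1.200 × 10² g/mol.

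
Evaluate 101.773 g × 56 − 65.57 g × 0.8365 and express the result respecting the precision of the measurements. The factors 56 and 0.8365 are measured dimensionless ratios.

5.6 × 10³ g

101.773 × 56 = 5699.288 → 5.7 × 10³ g (2 s.f., last digit at the 10^2 place).
65.57 × 0.8365 = 54.849305 → 54.85 g (4 s.f., last digit at the 10^-2 place).
Difference: 5644.438695 g; keep the coarser place, 10^2.
Result: 5.6 × 10³ g.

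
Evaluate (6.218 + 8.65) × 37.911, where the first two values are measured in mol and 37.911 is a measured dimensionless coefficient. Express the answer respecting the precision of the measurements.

563.7 mol

6.218 mol + 8.65 mol = 14.868 mol; the sum is limited to 2 decimal places (4 s.f.).
Carrying full precision, 14.868 × 37.911 = 563.660748 mol; 37.911 has 5 s.f., so the result keeps min(4, 5) = 4 s.f.
Rounded to 4 significant figures: 563.7 mol.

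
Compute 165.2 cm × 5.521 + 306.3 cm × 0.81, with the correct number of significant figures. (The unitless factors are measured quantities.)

165.2 × 5.521 = 912.0692 → 912.1 cm (4 s.f., last digit at the 10^-1 place).
306.3 × 0.81 = 248.103 → 2.5 × 10^2 cm (2 s.f., last digit at the 10^1 place).
Sum: 1160.1722 cm; keep the coarser place, 10^1.
Result: 1.16 × 10^3 cm.

1.16 × 10^3 cm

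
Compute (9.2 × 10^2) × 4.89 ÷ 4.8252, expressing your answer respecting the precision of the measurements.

9.3 × 10^2

(9.2 × 10^2) × 4.89 ÷ 4.8252 = 932.355135538…
Multiplication/division keeps the fewest significant figures: 9.2 × 10^2 → 2 s.f., 4.89 → 3 s.f., 4.8252 → 5 s.f.; limit is 2.
Rounded to 2 significant figures: 9.3 × 10^2.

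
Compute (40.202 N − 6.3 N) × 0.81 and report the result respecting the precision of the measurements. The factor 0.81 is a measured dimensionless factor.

27 N

40.202 N − 6.3 N = 33.902 N; the difference is limited to 1 decimal place (3 s.f.).
Carrying full precision, 33.902 × 0.81 = 27.46062 N; 0.81 has 2 s.f., so the result keeps min(3, 2) = 2 s.f.
Rounded to 2 significant figures: 27 N.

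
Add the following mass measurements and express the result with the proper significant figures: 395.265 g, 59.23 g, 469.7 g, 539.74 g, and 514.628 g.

1978.6 g

395.265 g + 59.23 g + 469.7 g + 539.74 g + 514.628 g = 1978.563 g.
Addition/subtraction keeps the fewest decimal places: 395.265 → 3 decimal places, 59.23 → 2 decimal places, 469.7 → 1 decimal place, 539.74 → 2 decimal places, 514.628 → 3 decimal places; limit is 1.
Rounded to 1 decimal place: 1978.6 g.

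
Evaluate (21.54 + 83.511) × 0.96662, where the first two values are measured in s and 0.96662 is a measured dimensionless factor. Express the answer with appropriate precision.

21.54 s + 83.511 s = 105.051 s; the sum is limited to 2 decimal places (5 s.f.).
Carrying full precision, 105.051 × 0.96662 = 101.54439762 s; 0.96662 has 5 s.f., so the result keeps min(5, 5) = 5 s.f.
Rounded to 5 significant figures: 101.54 s.

101.54 s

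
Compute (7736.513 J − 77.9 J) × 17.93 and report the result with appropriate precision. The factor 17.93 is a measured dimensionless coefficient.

1.373 × 10⁵ J

7736.513 J − 77.9 J = 7658.613 J; the difference is limited to 1 decimal place (5 s.f.).
Carrying full precision, 7658.613 × 17.93 = 137318.93109 J; 17.93 has 4 s.f., so the result keeps min(5, 4) = 4 s.f.
Rounded to 4 significant figures: 1.373 × 10⁵ J.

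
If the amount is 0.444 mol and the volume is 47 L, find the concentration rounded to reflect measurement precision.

0.0094 mol/L

concentration = 0.444 mol ÷ 47 L = 0.00944680851064… mol/L.
0.444 has 3 significant figures; 47 has 2.
Division/multiplication keeps the fewest: 2 significant figures.
Rounded: 0.0094 mol/L.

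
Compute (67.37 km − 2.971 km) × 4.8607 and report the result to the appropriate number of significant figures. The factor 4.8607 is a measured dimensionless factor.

313.0 km

67.37 km − 2.971 km = 64.399 km; the difference is limited to 2 decimal places (4 s.f.).
Carrying full precision, 64.399 × 4.8607 = 313.0242193 km; 4.8607 has 5 s.f., so the result keeps min(4, 5) = 4 s.f.
Rounded to 4 significant figures: 313.0 km.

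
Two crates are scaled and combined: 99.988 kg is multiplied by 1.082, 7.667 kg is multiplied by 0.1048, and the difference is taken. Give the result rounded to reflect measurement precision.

1.074 × 10^2 kg

99.988 × 1.082 = 108.187016 → 108.2 kg (4 s.f., last digit at the 10^-1 place).
7.667 × 0.1048 = 0.8035016 → 0.8035 kg (4 s.f., last digit at the 10^-4 place).
Difference: 107.3835144 kg; keep the coarser place, 10^-1.
Result: 1.074 × 10^2 kg.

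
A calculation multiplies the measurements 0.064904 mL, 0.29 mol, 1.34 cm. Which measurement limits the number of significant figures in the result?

0.064904 mL → 5 s.f.; 0.29 mol → 2 s.f.; 1.34 cm → 3 s.f.
The fewest is 2 significant figures, from 0.29 mol.

0.29 mol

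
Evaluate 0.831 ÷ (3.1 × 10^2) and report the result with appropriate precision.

0.831 ÷ (3.1 × 10^2) = 0.00268064516129…
Multiplication/division keeps the fewest significant figures: 0.831 → 3 s.f., 3.1 × 10^2 → 2 s.f.; limit is 2.
Rounded to 2 significant figures: 2.7 × 10^-3.

2.7 × 10^-3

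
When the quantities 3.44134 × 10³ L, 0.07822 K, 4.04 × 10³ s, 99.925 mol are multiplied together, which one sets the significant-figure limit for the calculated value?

4.04 × 10³ s

3.44134 × 10³ L → 6 s.f.; 0.07822 K → 4 s.f.; 4.04 × 10³ s → 3 s.f.; 99.925 mol → 5 s.f.
The fewest is 3 significant figures, from 4.04 × 10³ s.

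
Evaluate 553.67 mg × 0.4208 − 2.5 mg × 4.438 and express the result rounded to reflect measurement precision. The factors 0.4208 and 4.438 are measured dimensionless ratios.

553.67 × 0.4208 = 232.984336 → 233.0 mg (4 s.f., last digit at the 10^-1 place).
2.5 × 4.438 = 11.095 → 11 mg (2 s.f., last digit at the 10^0 place).
Difference: 221.889336 mg; keep the coarser place, 10^0.
Result: 222 mg.

222 mg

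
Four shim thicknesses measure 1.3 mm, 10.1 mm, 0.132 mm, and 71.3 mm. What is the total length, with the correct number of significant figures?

1.3 mm + 10.1 mm + 0.132 mm + 71.3 mm = 82.832 mm.
Addition/subtraction keeps the fewest decimal places: 1.3 → 1 decimal place, 10.1 → 1 decimal place, 0.132 → 3 decimal places, 71.3 → 1 decimal place; limit is 1.
Rounded to 1 decimal place: 82.8 mm.

82.8 mm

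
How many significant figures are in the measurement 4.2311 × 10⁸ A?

4.2311 × 10⁸: in scientific notation every digit of the coefficient is significant.

5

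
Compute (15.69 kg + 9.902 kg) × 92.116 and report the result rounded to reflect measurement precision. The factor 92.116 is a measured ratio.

15.69 kg + 9.902 kg = 25.592 kg; the sum is limited to 2 decimal places (4 s.f.).
Carrying full precision, 25.592 × 92.116 = 2357.432672 kg; 92.116 has 5 s.f., so the result keeps min(4, 5) = 4 s.f.
Rounded to 4 significant figures: 2357 kg.

2357 kg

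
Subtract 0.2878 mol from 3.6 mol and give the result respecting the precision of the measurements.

3.6 mol − 0.2878 mol = 3.3122 mol.
Addition/subtraction keeps the fewest decimal places: 3.6 → 1 decimal place, 0.2878 → 4 decimal places; limit is 1.
Rounded to 1 decimal place: 3.3 mol.

3.3 mol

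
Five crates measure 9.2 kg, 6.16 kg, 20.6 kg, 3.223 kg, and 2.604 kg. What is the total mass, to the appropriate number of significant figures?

41.8 kg

9.2 kg + 6.16 kg + 20.6 kg + 3.223 kg + 2.604 kg = 41.787 kg.
Addition/subtraction keeps the fewest decimal places: 9.2 → 1 decimal place, 6.16 → 2 decimal places, 20.6 → 1 decimal place, 3.223 → 3 decimal places, 2.604 → 3 decimal places; limit is 1.
Rounded to 1 decimal place: 41.8 kg.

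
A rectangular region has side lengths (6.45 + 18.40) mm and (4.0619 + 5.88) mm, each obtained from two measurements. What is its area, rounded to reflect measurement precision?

247 mm²

6.45 + 18.40 = 24.85, limited to 2 d.p. → 4 s.f.; 4.0619 + 5.88 = 9.9419, limited to 2 d.p. → 3 s.f.
Carrying full precision, 24.85 × 9.9419 = 247.056215; keep min(4, 3) = 3 s.f.
Rounded to 3 significant figures: 247 mm².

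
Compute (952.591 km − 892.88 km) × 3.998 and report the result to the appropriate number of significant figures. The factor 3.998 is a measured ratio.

238.7 km

952.591 km − 892.88 km = 59.711 km; the difference is limited to 2 decimal places (4 s.f.).
Carrying full precision, 59.711 × 3.998 = 238.724578 km; 3.998 has 4 s.f., so the result keeps min(4, 4) = 4 s.f.
Rounded to 4 significant figures: 238.7 km.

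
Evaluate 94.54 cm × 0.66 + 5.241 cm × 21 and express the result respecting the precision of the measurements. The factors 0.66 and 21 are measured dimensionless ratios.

94.54 × 0.66 = 62.3964 → 62 cm (2 s.f., last digit at the 10^0 place).
5.241 × 21 = 110.061 → 1.1 × 10² cm (2 s.f., last digit at the 10^1 place).
Sum: 172.4574 cm; keep the coarser place, 10^1.
Result: 1.7 × 10² cm.

1.7 × 10² cm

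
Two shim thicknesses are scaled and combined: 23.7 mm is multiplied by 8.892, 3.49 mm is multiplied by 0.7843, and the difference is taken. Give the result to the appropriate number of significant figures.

23.7 × 8.892 = 210.7404 → 2.11 × 10^2 mm (3 s.f., last digit at the 10^0 place).
3.49 × 0.7843 = 2.737207 → 2.74 mm (3 s.f., last digit at the 10^-2 place).
Difference: 208.003193 mm; keep the coarser place, 10^0.
Result: 208 mm.

208 mm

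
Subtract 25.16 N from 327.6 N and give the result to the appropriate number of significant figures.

3.024 × 10^2 N

327.6 N − 25.16 N = 302.44 N.
Addition/subtraction keeps the fewest decimal places: 327.6 → 1 decimal place, 25.16 → 2 decimal places; limit is 1.
Rounded to 1 decimal place: 3.024 × 10^2 N.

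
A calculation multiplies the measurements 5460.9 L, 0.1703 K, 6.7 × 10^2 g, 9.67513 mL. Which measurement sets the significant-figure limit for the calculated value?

5460.9 L → 5 s.f.; 0.1703 K → 4 s.f.; 6.7 × 10^2 g → 2 s.f.; 9.67513 mL → 6 s.f.
The fewest is 2 significant figures, from 6.7 × 10^2 g.

6.7 × 10^2 g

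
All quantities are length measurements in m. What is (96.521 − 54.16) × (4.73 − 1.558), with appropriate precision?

134 m²

96.521 − 54.16 = 42.361, limited to 2 d.p. → 4 s.f.; 4.73 − 1.558 = 3.172, limited to 2 d.p. → 3 s.f.
Carrying full precision, 42.361 × 3.172 = 134.369092; keep min(4, 3) = 3 s.f.
Rounded to 3 significant figures: 134 m².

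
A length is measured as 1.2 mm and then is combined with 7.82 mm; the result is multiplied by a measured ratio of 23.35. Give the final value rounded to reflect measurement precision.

1.2 mm + 7.82 mm = 9.02 mm; the sum is limited to 1 decimal place (2 s.f.).
Carrying full precision, 9.02 × 23.35 = 210.617 mm; 23.35 has 4 s.f., so the result keeps min(2, 4) = 2 s.f.
Rounded to 2 significant figures: 2.1 × 10² mm.

2.1 × 10² mm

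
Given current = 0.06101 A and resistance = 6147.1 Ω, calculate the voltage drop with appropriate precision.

voltage drop = 0.06101 A × 6147.1 Ω = 375.034571 V.
0.06101 has 4 significant figures; 6147.1 has 5.
Division/multiplication keeps the fewest: 4 significant figures.
Rounded: 375.0 V.

375.0 V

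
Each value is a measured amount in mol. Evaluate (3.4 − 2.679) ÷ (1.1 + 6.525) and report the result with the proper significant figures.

3.4 − 2.679 = 0.721, limited to 1 d.p. → 1 s.f.; 1.1 + 6.525 = 7.625, limited to 1 d.p. → 2 s.f.
Carrying full precision, 0.721 ÷ 7.625 = 0.0945573770492…; keep min(1, 2) = 1 s.f.
Rounded to 1 significant figure: 9 × 10⁻².

9 × 10⁻²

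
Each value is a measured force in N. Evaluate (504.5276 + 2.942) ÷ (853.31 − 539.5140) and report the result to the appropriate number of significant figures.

1.6172

504.5276 + 2.942 = 507.4696, limited to 3 d.p. → 6 s.f.; 853.31 − 539.5140 = 313.7960, limited to 2 d.p. → 5 s.f.
Carrying full precision, 507.4696 ÷ 313.7960 = 1.61719588522…; keep min(6, 5) = 5 s.f.
Rounded to 5 significant figures: 1.6172.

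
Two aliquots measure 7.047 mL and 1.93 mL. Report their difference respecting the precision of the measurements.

7.047 mL − 1.93 mL = 5.117 mL.
Addition/subtraction keeps the fewest decimal places: 7.047 → 3 decimal places, 1.93 → 2 decimal places; limit is 2.
Rounded to 2 decimal places: 5.12 mL.

5.12 mL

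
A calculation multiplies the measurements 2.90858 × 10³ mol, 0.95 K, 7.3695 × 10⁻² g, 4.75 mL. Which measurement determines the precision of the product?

0.95 K

2.90858 × 10³ mol → 6 s.f.; 0.95 K → 2 s.f.; 7.3695 × 10⁻² g → 5 s.f.; 4.75 mL → 3 s.f.
The fewest is 2 significant figures, from 0.95 K.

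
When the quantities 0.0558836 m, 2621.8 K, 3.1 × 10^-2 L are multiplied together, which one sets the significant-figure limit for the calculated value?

0.0558836 m → 6 s.f.; 2621.8 K → 5 s.f.; 3.1 × 10^-2 L → 2 s.f.
The fewest is 2 significant figures, from 3.1 × 10^-2 L.

3.1 × 10^-2 L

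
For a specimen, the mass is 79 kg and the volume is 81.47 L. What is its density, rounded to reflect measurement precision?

density = 79 kg ÷ 81.47 L = 0.969682091567… kg/L.
79 has 2 significant figures; 81.47 has 4.
Division/multiplication keeps the fewest: 2 significant figures.
Rounded: 0.97 kg/L.

0.97 kg/L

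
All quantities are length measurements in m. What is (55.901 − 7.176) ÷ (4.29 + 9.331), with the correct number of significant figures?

3.577

55.901 − 7.176 = 48.725, limited to 3 d.p. → 5 s.f.; 4.29 + 9.331 = 13.621, limited to 2 d.p. → 4 s.f.
Carrying full precision, 48.725 ÷ 13.621 = 3.57719697526…; keep min(5, 4) = 4 s.f.
Rounded to 4 significant figures: 3.577.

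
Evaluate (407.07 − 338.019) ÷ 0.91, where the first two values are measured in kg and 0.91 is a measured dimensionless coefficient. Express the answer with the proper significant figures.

407.07 kg − 338.019 kg = 69.051 kg; the difference is limited to 2 decimal places (4 s.f.).
Carrying full precision, 69.051 ÷ 0.91 = 75.8802197802… kg; 0.91 has 2 s.f., so the result keeps min(4, 2) = 2 s.f.
Rounded to 2 significant figures: 76 kg.

76 kg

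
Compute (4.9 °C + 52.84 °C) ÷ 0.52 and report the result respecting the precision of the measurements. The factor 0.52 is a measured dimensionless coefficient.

1.1 × 10² °C

4.9 °C + 52.84 °C = 57.74 °C; the sum is limited to 1 decimal place (3 s.f.).
Carrying full precision, 57.74 ÷ 0.52 = 111.038461538… °C; 0.52 has 2 s.f., so the result keeps min(3, 2) = 2 s.f.
Rounded to 2 significant figures: 1.1 × 10² °C.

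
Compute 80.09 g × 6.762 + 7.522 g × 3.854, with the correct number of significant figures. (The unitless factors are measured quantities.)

570.6 g

80.09 × 6.762 = 541.56858 → 5.416 × 10² g (4 s.f., last digit at the 10^-1 place).
7.522 × 3.854 = 28.989788 → 28.99 g (4 s.f., last digit at the 10^-2 place).
Sum: 570.558368 g; keep the coarser place, 10^-1.
Result: 570.6 g.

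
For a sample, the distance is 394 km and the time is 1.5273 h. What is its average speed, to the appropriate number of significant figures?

258 km/h

average speed = 394 km ÷ 1.5273 h = 257.971583841… km/h.
394 has 3 significant figures; 1.5273 has 5.
Division/multiplication keeps the fewest: 3 significant figures.
Rounded: 258 km/h.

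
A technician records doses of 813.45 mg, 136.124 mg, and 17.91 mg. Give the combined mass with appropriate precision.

967.48 mg

813.45 mg + 136.124 mg + 17.91 mg = 967.484 mg.
Addition/subtraction keeps the fewest decimal places: 813.45 → 2 decimal places, 136.124 → 3 decimal places, 17.91 → 2 decimal places; limit is 2.
Rounded to 2 decimal places: 967.48 mg.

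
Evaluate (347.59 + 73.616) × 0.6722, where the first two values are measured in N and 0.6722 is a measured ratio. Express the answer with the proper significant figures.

2.831 × 10^2 N

347.59 N + 73.616 N = 421.206 N; the sum is limited to 2 decimal places (5 s.f.).
Carrying full precision, 421.206 × 0.6722 = 283.1346732 N; 0.6722 has 4 s.f., so the result keeps min(5, 4) = 4 s.f.
Rounded to 4 significant figures: 2.831 × 10^2 N.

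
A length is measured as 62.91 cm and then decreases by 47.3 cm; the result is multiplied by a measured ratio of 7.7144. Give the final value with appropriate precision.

120. cm

62.91 cm − 47.3 cm = 15.61 cm; the difference is limited to 1 decimal place (3 s.f.).
Carrying full precision, 15.61 × 7.7144 = 120.421784 cm; 7.7144 has 5 s.f., so the result keeps min(3, 5) = 3 s.f.
Rounded to 3 significant figures: 120. cm.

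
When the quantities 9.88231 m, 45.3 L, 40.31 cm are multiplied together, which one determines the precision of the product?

45.3 L

9.88231 m → 6 s.f.; 45.3 L → 3 s.f.; 40.31 cm → 4 s.f.
The fewest is 3 significant figures, from 45.3 L.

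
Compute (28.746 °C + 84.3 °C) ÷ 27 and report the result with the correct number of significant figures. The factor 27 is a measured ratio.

28.746 °C + 84.3 °C = 113.046 °C; the sum is limited to 1 decimal place (4 s.f.).
Carrying full precision, 113.046 ÷ 27 = 4.18688888889… °C; 27 has 2 s.f., so the result keeps min(4, 2) = 2 s.f.
Rounded to 2 significant figures: 4.2 °C.

4.2 °C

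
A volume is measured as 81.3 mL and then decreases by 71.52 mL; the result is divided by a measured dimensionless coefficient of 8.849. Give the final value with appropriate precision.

81.3 mL − 71.52 mL = 9.78 mL; the difference is limited to 1 decimal place (2 s.f.).
Carrying full precision, 9.78 ÷ 8.849 = 1.10520962821… mL; 8.849 has 4 s.f., so the result keeps min(2, 4) = 2 s.f.
Rounded to 2 significant figures: 1.1 mL.

1.1 mL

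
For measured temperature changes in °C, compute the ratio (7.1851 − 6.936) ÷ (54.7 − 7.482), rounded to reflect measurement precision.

0.00528

7.1851 − 6.936 = 0.2491, limited to 3 d.p. → 3 s.f.; 54.7 − 7.482 = 47.218, limited to 1 d.p. → 3 s.f.
Carrying full precision, 0.2491 ÷ 47.218 = 0.00527553051802…; keep min(3, 3) = 3 s.f.
Rounded to 3 significant figures: 0.00528.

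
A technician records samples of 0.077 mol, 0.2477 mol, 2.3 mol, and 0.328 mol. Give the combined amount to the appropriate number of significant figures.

3.0 mol

0.077 mol + 0.2477 mol + 2.3 mol + 0.328 mol = 2.9527 mol.
Addition/subtraction keeps the fewest decimal places: 0.077 → 3 decimal places, 0.2477 → 4 decimal places, 2.3 → 1 decimal place, 0.328 → 3 decimal places; limit is 1.
Rounded to 1 decimal place: 3.0 mol.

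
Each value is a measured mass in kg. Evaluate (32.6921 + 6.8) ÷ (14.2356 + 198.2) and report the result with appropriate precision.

0.186

32.6921 + 6.8 = 39.4921, limited to 1 d.p. → 3 s.f.; 14.2356 + 198.2 = 212.4356, limited to 1 d.p. → 4 s.f.
Carrying full precision, 39.4921 ÷ 212.4356 = 0.185901515565…; keep min(3, 4) = 3 s.f.
Rounded to 3 significant figures: 0.186.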